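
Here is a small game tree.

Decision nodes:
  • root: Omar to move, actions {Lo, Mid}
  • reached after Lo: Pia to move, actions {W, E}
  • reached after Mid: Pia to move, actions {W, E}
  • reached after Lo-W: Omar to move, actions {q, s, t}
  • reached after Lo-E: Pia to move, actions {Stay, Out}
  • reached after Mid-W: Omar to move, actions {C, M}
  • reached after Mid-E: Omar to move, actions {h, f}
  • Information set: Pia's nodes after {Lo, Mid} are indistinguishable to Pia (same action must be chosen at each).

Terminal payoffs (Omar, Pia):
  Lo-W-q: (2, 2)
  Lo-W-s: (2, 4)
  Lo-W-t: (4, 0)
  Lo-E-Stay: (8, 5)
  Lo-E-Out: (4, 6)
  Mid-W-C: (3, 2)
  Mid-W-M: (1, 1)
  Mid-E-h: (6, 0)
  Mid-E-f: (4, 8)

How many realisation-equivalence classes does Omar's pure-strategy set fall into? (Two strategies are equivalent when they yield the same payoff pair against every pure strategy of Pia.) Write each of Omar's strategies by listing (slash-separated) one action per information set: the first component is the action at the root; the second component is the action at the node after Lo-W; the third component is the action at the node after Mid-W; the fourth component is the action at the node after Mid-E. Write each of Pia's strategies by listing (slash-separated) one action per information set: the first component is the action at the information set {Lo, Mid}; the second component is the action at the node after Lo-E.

Omar has 24 pure strategies: Lo/q/C/h, Lo/q/C/f, Lo/q/M/h, Lo/q/M/f, Lo/s/C/h, Lo/s/C/f, Lo/s/M/h, Lo/s/M/f, Lo/t/C/h, Lo/t/C/f, Lo/t/M/h, Lo/t/M/f, Mid/q/C/h, Mid/q/C/f, Mid/q/M/h, Mid/q/M/f, Mid/s/C/h, Mid/s/C/f, Mid/s/M/h, Mid/s/M/f, Mid/t/C/h, Mid/t/C/f, Mid/t/M/h, Mid/t/M/f. Columns: W/Stay, W/Out, E/Stay, E/Out.
{Lo/q/C/h, Lo/q/C/f, Lo/q/M/h, Lo/q/M/f} → row (2,2) (2,2) (8,5) (4,6)
{Lo/s/C/h, Lo/s/C/f, Lo/s/M/h, Lo/s/M/f} → row (2,4) (2,4) (8,5) (4,6)
{Lo/t/C/h, Lo/t/C/f, Lo/t/M/h, Lo/t/M/f} → row (4,0) (4,0) (8,5) (4,6)
{Mid/q/C/h, Mid/s/C/h, Mid/t/C/h} → row (3,2) (3,2) (6,0) (6,0)
{Mid/q/C/f, Mid/s/C/f, Mid/t/C/f} → row (3,2) (3,2) (4,8) (4,8)
{Mid/q/M/h, Mid/s/M/h, Mid/t/M/h} → row (1,1) (1,1) (6,0) (6,0)
{Mid/q/M/f, Mid/s/M/f, Mid/t/M/f} → row (1,1) (1,1) (4,8) (4,8)
That's 7 distinct rows out of 24 strategies.

7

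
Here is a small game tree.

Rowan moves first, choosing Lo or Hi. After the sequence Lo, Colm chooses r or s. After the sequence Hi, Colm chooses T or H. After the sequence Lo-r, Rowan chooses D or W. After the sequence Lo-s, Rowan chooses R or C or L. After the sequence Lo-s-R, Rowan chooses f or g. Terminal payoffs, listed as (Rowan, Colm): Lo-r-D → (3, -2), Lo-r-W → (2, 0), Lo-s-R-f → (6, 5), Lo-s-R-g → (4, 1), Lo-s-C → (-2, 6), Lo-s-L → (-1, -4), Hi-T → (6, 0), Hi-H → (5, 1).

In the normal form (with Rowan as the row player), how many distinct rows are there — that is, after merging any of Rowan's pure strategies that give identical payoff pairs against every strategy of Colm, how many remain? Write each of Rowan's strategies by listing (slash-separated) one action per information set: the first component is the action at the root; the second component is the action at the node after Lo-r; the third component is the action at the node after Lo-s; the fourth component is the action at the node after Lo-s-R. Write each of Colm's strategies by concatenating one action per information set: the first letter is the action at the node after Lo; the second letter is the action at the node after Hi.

9

Rowan has 24 pure strategies: Lo/D/R/f, Lo/D/R/g, Lo/D/C/f, Lo/D/C/g, Lo/D/L/f, Lo/D/L/g, Lo/W/R/f, Lo/W/R/g, Lo/W/C/f, Lo/W/C/g, Lo/W/L/f, Lo/W/L/g, Hi/D/R/f, Hi/D/R/g, Hi/D/C/f, Hi/D/C/g, Hi/D/L/f, Hi/D/L/g, Hi/W/R/f, Hi/W/R/g, Hi/W/C/f, Hi/W/C/g, Hi/W/L/f, Hi/W/L/g. Columns: rT, rH, sT, sH.
{Lo/D/R/f} → row (3,-2) (3,-2) (6,5) (6,5)
{Lo/D/R/g} → row (3,-2) (3,-2) (4,1) (4,1)
{Lo/D/C/f, Lo/D/C/g} → row (3,-2) (3,-2) (-2,6) (-2,6)
{Lo/D/L/f, Lo/D/L/g} → row (3,-2) (3,-2) (-1,-4) (-1,-4)
{Lo/W/R/f} → row (2,0) (2,0) (6,5) (6,5)
{Lo/W/R/g} → row (2,0) (2,0) (4,1) (4,1)
{Lo/W/C/f, Lo/W/C/g} → row (2,0) (2,0) (-2,6) (-2,6)
{Lo/W/L/f, Lo/W/L/g} → row (2,0) (2,0) (-1,-4) (-1,-4)
{Hi/D/R/f, Hi/D/R/g, Hi/D/C/f, Hi/D/C/g, Hi/D/L/f, Hi/D/L/g, Hi/W/R/f, Hi/W/R/g, Hi/W/C/f, Hi/W/C/g, Hi/W/L/f, Hi/W/L/g} → row (6,0) (5,1) (6,0) (5,1)
That's 9 distinct rows out of 24 strategies.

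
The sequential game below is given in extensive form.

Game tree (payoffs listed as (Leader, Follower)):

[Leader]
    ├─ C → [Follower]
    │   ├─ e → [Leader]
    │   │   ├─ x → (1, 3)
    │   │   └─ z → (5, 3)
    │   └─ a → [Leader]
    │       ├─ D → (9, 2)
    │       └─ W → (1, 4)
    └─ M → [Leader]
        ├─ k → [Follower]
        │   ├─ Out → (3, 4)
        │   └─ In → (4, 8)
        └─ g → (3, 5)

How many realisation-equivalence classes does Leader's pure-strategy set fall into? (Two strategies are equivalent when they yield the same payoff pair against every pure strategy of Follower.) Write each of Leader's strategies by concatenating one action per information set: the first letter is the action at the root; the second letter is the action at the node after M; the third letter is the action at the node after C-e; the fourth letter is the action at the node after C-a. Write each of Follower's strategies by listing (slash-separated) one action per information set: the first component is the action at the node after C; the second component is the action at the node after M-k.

Leader has 16 pure strategies: CkxD, CkxW, CkzD, CkzW, CgxD, CgxW, CgzD, CgzW, MkxD, MkxW, MkzD, MkzW, MgxD, MgxW, MgzD, MgzW. Columns: e/Out, e/In, a/Out, a/In.
{CkxD, CgxD} → row (1,3) (1,3) (9,2) (9,2)
{CkxW, CgxW} → row (1,3) (1,3) (1,4) (1,4)
{CkzD, CgzD} → row (5,3) (5,3) (9,2) (9,2)
{CkzW, CgzW} → row (5,3) (5,3) (1,4) (1,4)
{MkxD, MkxW, MkzD, MkzW} → row (3,4) (4,8) (3,4) (4,8)
{MgxD, MgxW, MgzD, MgzW} → row (3,5) (3,5) (3,5) (3,5)
That's 6 distinct rows out of 16 strategies.

6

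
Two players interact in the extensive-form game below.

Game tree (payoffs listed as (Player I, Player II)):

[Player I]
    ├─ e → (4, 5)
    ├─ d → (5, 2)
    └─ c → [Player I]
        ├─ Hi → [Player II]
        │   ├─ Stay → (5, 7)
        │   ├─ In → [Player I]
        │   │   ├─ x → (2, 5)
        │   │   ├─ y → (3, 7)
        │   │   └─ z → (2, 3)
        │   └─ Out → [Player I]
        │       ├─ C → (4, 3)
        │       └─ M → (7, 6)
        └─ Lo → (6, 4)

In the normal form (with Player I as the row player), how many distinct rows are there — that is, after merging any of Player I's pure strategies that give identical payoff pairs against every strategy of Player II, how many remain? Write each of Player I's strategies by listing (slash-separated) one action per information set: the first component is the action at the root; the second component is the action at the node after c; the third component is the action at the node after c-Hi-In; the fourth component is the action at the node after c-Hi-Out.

9

Player I has 36 pure strategies: e/Hi/x/C, e/Hi/x/M, e/Hi/y/C, e/Hi/y/M, e/Hi/z/C, e/Hi/z/M, e/Lo/x/C, e/Lo/x/M, e/Lo/y/C, e/Lo/y/M, e/Lo/z/C, e/Lo/z/M, d/Hi/x/C, d/Hi/x/M, d/Hi/y/C, d/Hi/y/M, d/Hi/z/C, d/Hi/z/M, d/Lo/x/C, d/Lo/x/M, d/Lo/y/C, d/Lo/y/M, d/Lo/z/C, d/Lo/z/M, c/Hi/x/C, c/Hi/x/M, c/Hi/y/C, c/Hi/y/M, c/Hi/z/C, c/Hi/z/M, c/Lo/x/C, c/Lo/x/M, c/Lo/y/C, c/Lo/y/M, c/Lo/z/C, c/Lo/z/M. Columns: Stay, In, Out.
{e/Hi/x/C, e/Hi/x/M, e/Hi/y/C, e/Hi/y/M, e/Hi/z/C, e/Hi/z/M, e/Lo/x/C, e/Lo/x/M, e/Lo/y/C, e/Lo/y/M, e/Lo/z/C, e/Lo/z/M} → row (4,5) (4,5) (4,5)
{d/Hi/x/C, d/Hi/x/M, d/Hi/y/C, d/Hi/y/M, d/Hi/z/C, d/Hi/z/M, d/Lo/x/C, d/Lo/x/M, d/Lo/y/C, d/Lo/y/M, d/Lo/z/C, d/Lo/z/M} → row (5,2) (5,2) (5,2)
{c/Hi/x/C} → row (5,7) (2,5) (4,3)
{c/Hi/x/M} → row (5,7) (2,5) (7,6)
{c/Hi/y/C} → row (5,7) (3,7) (4,3)
{c/Hi/y/M} → row (5,7) (3,7) (7,6)
{c/Hi/z/C} → row (5,7) (2,3) (4,3)
{c/Hi/z/M} → row (5,7) (2,3) (7,6)
{c/Lo/x/C, c/Lo/x/M, c/Lo/y/C, c/Lo/y/M, c/Lo/z/C, c/Lo/z/M} → row (6,4) (6,4) (6,4)
That's 9 distinct rows out of 36 strategies.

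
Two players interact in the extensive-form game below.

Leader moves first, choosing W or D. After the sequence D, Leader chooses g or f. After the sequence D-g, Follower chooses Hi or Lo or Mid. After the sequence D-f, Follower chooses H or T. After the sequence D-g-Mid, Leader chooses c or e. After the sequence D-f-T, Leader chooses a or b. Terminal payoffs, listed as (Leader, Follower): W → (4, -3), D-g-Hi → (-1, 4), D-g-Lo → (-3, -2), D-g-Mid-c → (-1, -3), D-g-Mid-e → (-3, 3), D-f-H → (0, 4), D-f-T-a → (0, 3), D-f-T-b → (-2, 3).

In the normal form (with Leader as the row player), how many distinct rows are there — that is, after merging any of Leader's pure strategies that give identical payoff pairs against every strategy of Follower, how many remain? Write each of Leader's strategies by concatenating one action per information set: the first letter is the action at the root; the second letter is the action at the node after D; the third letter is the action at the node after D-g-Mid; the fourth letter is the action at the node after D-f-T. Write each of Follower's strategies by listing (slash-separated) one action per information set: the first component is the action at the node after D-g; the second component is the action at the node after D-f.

5

Leader has 16 pure strategies: Wgca, Wgcb, Wgea, Wgeb, Wfca, Wfcb, Wfea, Wfeb, Dgca, Dgcb, Dgea, Dgeb, Dfca, Dfcb, Dfea, Dfeb. Columns: Hi/H, Hi/T, Lo/H, Lo/T, Mid/H, Mid/T.
{Wgca, Wgcb, Wgea, Wgeb, Wfca, Wfcb, Wfea, Wfeb} → row (4,-3) (4,-3) (4,-3) (4,-3) (4,-3) (4,-3)
{Dgca, Dgcb} → row (-1,4) (-1,4) (-3,-2) (-3,-2) (-1,-3) (-1,-3)
{Dgea, Dgeb} → row (-1,4) (-1,4) (-3,-2) (-3,-2) (-3,3) (-3,3)
{Dfca, Dfea} → row (0,4) (0,3) (0,4) (0,3) (0,4) (0,3)
{Dfcb, Dfeb} → row (0,4) (-2,3) (0,4) (-2,3) (0,4) (-2,3)
That's 5 distinct rows out of 16 strategies.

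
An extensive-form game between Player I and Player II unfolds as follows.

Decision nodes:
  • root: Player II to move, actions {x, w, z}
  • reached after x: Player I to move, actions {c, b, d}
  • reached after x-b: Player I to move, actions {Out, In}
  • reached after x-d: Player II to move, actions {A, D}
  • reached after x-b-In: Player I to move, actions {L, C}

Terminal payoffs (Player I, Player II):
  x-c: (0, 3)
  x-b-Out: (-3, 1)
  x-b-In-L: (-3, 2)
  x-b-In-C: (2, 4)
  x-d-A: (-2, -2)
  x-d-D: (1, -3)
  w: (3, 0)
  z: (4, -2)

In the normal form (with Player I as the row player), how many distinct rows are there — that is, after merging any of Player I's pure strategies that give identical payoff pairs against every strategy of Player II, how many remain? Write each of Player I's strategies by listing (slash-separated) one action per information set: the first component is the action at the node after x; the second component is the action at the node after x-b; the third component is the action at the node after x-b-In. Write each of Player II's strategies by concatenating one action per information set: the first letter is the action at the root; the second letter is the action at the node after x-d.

5

Player I has 12 pure strategies: c/Out/L, c/Out/C, c/In/L, c/In/C, b/Out/L, b/Out/C, b/In/L, b/In/C, d/Out/L, d/Out/C, d/In/L, d/In/C. Columns: xA, xD, wA, wD, zA, zD.
{c/Out/L, c/Out/C, c/In/L, c/In/C} → row (0,3) (0,3) (3,0) (3,0) (4,-2) (4,-2)
{b/Out/L, b/Out/C} → row (-3,1) (-3,1) (3,0) (3,0) (4,-2) (4,-2)
{b/In/L} → row (-3,2) (-3,2) (3,0) (3,0) (4,-2) (4,-2)
{b/In/C} → row (2,4) (2,4) (3,0) (3,0) (4,-2) (4,-2)
{d/Out/L, d/Out/C, d/In/L, d/In/C} → row (-2,-2) (1,-3) (3,0) (3,0) (4,-2) (4,-2)
That's 5 distinct rows out of 12 strategies.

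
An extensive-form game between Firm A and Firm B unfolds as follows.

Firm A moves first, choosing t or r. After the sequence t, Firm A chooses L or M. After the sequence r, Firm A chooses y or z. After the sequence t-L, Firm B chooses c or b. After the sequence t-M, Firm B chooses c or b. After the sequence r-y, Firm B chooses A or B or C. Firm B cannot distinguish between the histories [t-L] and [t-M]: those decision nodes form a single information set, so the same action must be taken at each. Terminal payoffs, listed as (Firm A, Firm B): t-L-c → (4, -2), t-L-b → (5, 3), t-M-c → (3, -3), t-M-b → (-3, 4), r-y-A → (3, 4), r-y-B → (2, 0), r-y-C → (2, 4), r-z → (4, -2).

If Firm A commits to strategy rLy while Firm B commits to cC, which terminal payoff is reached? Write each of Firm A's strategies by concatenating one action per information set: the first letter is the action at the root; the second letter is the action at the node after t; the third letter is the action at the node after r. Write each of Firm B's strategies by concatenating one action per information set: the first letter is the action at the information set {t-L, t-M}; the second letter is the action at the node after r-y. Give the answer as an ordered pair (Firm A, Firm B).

Trace the play path from the root:
  Firm A plays r
  Firm A plays y at [r]
  Firm B plays C at [r-y]
→ terminal payoff (2, 4).
(Firm A's choice at the node after t is never reached on this path, so it doesn't affect the outcome.)

(2, 4)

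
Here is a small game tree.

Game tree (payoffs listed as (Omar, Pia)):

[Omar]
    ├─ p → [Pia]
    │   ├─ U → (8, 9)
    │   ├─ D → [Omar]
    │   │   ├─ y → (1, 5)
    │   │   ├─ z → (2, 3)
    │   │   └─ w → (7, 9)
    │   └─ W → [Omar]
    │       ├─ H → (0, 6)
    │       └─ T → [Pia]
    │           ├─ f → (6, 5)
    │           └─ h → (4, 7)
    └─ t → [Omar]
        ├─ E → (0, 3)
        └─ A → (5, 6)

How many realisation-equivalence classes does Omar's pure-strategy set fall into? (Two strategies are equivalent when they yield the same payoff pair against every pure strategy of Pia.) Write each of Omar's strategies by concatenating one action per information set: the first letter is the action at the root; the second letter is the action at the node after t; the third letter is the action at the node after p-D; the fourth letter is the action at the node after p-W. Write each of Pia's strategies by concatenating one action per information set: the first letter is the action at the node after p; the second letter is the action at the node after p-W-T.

8

Omar has 24 pure strategies: pEyH, pEyT, pEzH, pEzT, pEwH, pEwT, pAyH, pAyT, pAzH, pAzT, pAwH, pAwT, tEyH, tEyT, tEzH, tEzT, tEwH, tEwT, tAyH, tAyT, tAzH, tAzT, tAwH, tAwT. Columns: Uf, Uh, Df, Dh, Wf, Wh.
{pEyH, pAyH} → row (8,9) (8,9) (1,5) (1,5) (0,6) (0,6)
{pEyT, pAyT} → row (8,9) (8,9) (1,5) (1,5) (6,5) (4,7)
{pEzH, pAzH} → row (8,9) (8,9) (2,3) (2,3) (0,6) (0,6)
{pEzT, pAzT} → row (8,9) (8,9) (2,3) (2,3) (6,5) (4,7)
{pEwH, pAwH} → row (8,9) (8,9) (7,9) (7,9) (0,6) (0,6)
{pEwT, pAwT} → row (8,9) (8,9) (7,9) (7,9) (6,5) (4,7)
{tEyH, tEyT, tEzH, tEzT, tEwH, tEwT} → row (0,3) (0,3) (0,3) (0,3) (0,3) (0,3)
{tAyH, tAyT, tAzH, tAzT, tAwH, tAwT} → row (5,6) (5,6) (5,6) (5,6) (5,6) (5,6)
That's 8 distinct rows out of 24 strategies.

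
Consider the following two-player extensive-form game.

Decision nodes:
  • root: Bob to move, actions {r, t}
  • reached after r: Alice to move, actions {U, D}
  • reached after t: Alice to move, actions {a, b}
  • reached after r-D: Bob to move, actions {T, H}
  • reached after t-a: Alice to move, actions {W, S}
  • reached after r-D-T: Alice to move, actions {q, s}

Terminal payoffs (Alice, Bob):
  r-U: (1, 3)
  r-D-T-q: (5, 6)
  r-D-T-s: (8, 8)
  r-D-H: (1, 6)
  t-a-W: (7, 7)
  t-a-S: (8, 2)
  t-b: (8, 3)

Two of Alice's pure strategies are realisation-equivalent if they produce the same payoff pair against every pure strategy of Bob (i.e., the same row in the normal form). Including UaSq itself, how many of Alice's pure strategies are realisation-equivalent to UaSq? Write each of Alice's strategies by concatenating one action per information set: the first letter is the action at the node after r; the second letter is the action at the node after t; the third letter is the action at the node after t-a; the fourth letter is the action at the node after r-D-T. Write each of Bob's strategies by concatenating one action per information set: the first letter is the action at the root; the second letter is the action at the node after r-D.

2

Row for UaSq (columns rT, rH, tT, tH): (1,3) (1,3) (8,2) (8,2).
Under UaSq, Alice's choice at the node after r-D-T can never be reached regardless of what Bob does, so varying those choices leaves every outcome unchanged.
Holding the reachable choices fixed and varying the unreachable one freely already gives 2 equivalent strategies.
No other strategy reproduces this row, so those 2 are the full class: UaSq, UaSs.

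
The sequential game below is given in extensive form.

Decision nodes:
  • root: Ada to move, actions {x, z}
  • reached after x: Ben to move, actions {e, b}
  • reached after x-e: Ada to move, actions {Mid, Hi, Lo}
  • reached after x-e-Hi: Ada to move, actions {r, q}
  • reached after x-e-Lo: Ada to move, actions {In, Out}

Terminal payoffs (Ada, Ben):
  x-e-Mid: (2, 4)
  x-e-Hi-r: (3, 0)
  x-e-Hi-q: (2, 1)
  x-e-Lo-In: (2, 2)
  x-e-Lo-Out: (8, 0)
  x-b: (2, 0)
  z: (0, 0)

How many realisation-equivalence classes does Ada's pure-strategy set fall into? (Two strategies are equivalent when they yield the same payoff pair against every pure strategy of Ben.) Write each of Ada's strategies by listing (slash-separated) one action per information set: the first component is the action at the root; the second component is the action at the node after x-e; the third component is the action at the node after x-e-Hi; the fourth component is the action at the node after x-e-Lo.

6

Ada has 24 pure strategies: x/Mid/r/In, x/Mid/r/Out, x/Mid/q/In, x/Mid/q/Out, x/Hi/r/In, x/Hi/r/Out, x/Hi/q/In, x/Hi/q/Out, x/Lo/r/In, x/Lo/r/Out, x/Lo/q/In, x/Lo/q/Out, z/Mid/r/In, z/Mid/r/Out, z/Mid/q/In, z/Mid/q/Out, z/Hi/r/In, z/Hi/r/Out, z/Hi/q/In, z/Hi/q/Out, z/Lo/r/In, z/Lo/r/Out, z/Lo/q/In, z/Lo/q/Out. Columns: e, b.
{x/Mid/r/In, x/Mid/r/Out, x/Mid/q/In, x/Mid/q/Out} → row (2,4) (2,0)
{x/Hi/r/In, x/Hi/r/Out} → row (3,0) (2,0)
{x/Hi/q/In, x/Hi/q/Out} → row (2,1) (2,0)
{x/Lo/r/In, x/Lo/q/In} → row (2,2) (2,0)
{x/Lo/r/Out, x/Lo/q/Out} → row (8,0) (2,0)
{z/Mid/r/In, z/Mid/r/Out, z/Mid/q/In, z/Mid/q/Out, z/Hi/r/In, z/Hi/r/Out, z/Hi/q/In, z/Hi/q/Out, z/Lo/r/In, z/Lo/r/Out, z/Lo/q/In, z/Lo/q/Out} → row (0,0) (0,0)
That's 6 distinct rows out of 24 strategies.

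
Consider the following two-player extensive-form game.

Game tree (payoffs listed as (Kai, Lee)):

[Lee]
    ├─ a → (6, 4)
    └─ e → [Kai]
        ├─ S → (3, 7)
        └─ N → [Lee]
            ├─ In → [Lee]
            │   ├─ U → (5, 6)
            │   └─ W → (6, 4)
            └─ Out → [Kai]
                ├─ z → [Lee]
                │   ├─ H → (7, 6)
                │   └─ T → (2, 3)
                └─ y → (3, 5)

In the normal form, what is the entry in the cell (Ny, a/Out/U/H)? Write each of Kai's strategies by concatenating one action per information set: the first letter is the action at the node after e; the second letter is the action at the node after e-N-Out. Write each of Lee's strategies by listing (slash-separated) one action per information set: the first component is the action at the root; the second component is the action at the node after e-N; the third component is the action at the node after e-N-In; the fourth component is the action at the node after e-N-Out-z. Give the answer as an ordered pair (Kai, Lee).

(6, 4)

Trace the play path from the root:
  Lee plays a
→ terminal payoff (6, 4).
(Kai's choice at the node after e is never reached on this path, so it doesn't affect the outcome.)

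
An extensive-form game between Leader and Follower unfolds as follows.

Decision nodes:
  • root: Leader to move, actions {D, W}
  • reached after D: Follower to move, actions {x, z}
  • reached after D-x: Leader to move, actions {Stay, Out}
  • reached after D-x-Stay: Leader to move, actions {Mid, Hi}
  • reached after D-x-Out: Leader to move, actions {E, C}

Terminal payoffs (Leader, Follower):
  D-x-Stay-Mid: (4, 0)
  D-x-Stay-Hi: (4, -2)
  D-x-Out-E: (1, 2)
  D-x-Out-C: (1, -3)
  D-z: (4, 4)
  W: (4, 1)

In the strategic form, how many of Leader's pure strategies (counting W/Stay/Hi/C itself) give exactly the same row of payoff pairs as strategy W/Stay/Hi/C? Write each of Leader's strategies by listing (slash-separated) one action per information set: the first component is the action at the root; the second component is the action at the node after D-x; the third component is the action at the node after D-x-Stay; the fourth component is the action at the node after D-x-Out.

8

Row for W/Stay/Hi/C (columns x, z): (4,1) (4,1).
Under W/Stay/Hi/C, Leader's choice at the node after D-x and at the node after D-x-Stay and at the node after D-x-Out can never be reached regardless of what Follower does, so varying those choices leaves every outcome unchanged.
Holding the reachable choices fixed and varying the unreachable ones freely already gives 2 × 2 × 2 = 8 equivalent strategies.
No other strategy reproduces this row, so those 8 are the full class: W/Stay/Mid/E, W/Stay/Mid/C, W/Stay/Hi/E, W/Stay/Hi/C, W/Out/Mid/E, W/Out/Mid/C, W/Out/Hi/E, W/Out/Hi/C.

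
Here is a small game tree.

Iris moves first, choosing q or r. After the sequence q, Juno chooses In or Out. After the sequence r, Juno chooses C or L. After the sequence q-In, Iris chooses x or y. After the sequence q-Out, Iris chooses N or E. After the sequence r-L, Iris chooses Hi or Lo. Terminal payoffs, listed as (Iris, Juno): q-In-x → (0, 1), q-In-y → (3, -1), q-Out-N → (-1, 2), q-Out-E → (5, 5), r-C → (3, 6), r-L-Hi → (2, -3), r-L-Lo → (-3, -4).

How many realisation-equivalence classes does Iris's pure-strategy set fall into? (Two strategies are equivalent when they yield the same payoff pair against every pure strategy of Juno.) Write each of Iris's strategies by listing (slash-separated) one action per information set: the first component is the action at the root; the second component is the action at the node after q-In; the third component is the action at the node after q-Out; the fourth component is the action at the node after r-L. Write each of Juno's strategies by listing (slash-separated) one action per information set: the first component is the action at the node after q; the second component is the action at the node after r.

Iris has 16 pure strategies: q/x/N/Hi, q/x/N/Lo, q/x/E/Hi, q/x/E/Lo, q/y/N/Hi, q/y/N/Lo, q/y/E/Hi, q/y/E/Lo, r/x/N/Hi, r/x/N/Lo, r/x/E/Hi, r/x/E/Lo, r/y/N/Hi, r/y/N/Lo, r/y/E/Hi, r/y/E/Lo. Columns: In/C, In/L, Out/C, Out/L.
{q/x/N/Hi, q/x/N/Lo} → row (0,1) (0,1) (-1,2) (-1,2)
{q/x/E/Hi, q/x/E/Lo} → row (0,1) (0,1) (5,5) (5,5)
{q/y/N/Hi, q/y/N/Lo} → row (3,-1) (3,-1) (-1,2) (-1,2)
{q/y/E/Hi, q/y/E/Lo} → row (3,-1) (3,-1) (5,5) (5,5)
{r/x/N/Hi, r/x/E/Hi, r/y/N/Hi, r/y/E/Hi} → row (3,6) (2,-3) (3,6) (2,-3)
{r/x/N/Lo, r/x/E/Lo, r/y/N/Lo, r/y/E/Lo} → row (3,6) (-3,-4) (3,6) (-3,-4)
That's 6 distinct rows out of 16 strategies.

6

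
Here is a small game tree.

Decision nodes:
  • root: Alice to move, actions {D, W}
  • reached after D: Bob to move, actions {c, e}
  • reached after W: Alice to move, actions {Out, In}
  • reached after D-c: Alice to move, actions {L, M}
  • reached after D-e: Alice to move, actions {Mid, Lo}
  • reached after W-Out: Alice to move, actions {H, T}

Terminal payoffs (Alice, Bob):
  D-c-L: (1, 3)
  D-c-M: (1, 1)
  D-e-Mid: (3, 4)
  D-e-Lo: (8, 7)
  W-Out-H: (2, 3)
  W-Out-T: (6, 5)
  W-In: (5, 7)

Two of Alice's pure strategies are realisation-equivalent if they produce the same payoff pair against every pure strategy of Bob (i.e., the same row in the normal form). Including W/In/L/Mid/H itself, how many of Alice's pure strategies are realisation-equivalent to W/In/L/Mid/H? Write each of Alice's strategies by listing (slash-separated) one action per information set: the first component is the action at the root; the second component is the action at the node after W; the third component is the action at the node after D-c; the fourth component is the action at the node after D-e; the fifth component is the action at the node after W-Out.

8

Row for W/In/L/Mid/H (columns c, e): (5,7) (5,7).
Under W/In/L/Mid/H, Alice's choice at the node after D-c and at the node after D-e and at the node after W-Out can never be reached regardless of what Bob does, so varying those choices leaves every outcome unchanged.
Holding the reachable choices fixed and varying the unreachable ones freely already gives 2 × 2 × 2 = 8 equivalent strategies.
No other strategy reproduces this row, so those 8 are the full class: W/In/L/Mid/H, W/In/L/Mid/T, W/In/L/Lo/H, W/In/L/Lo/T, W/In/M/Mid/H, W/In/M/Mid/T, W/In/M/Lo/H, W/In/M/Lo/T.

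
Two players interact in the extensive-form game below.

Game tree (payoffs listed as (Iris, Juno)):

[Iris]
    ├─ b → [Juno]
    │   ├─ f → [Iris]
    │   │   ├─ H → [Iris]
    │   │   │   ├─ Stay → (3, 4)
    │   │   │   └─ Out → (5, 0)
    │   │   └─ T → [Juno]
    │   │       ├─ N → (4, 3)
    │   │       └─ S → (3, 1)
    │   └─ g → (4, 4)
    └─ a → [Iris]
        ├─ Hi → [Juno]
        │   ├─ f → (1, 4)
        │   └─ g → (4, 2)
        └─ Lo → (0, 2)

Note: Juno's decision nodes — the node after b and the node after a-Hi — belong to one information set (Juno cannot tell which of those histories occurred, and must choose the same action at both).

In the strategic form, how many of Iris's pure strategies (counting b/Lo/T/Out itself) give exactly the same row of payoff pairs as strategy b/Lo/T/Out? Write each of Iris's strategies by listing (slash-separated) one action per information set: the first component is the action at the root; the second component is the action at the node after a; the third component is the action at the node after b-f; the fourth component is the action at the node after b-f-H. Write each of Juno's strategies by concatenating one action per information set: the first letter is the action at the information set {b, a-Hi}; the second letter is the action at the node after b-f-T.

Row for b/Lo/T/Out (columns fN, fS, gN, gS): (4,3) (3,1) (4,4) (4,4).
Under b/Lo/T/Out, Iris's choice at the node after a and at the node after b-f-H can never be reached regardless of what Juno does, so varying those choices leaves every outcome unchanged.
Holding the reachable choices fixed and varying the unreachable ones freely already gives 2 × 2 = 4 equivalent strategies.
No other strategy reproduces this row, so those 4 are the full class: b/Hi/T/Stay, b/Hi/T/Out, b/Lo/T/Stay, b/Lo/T/Out.

4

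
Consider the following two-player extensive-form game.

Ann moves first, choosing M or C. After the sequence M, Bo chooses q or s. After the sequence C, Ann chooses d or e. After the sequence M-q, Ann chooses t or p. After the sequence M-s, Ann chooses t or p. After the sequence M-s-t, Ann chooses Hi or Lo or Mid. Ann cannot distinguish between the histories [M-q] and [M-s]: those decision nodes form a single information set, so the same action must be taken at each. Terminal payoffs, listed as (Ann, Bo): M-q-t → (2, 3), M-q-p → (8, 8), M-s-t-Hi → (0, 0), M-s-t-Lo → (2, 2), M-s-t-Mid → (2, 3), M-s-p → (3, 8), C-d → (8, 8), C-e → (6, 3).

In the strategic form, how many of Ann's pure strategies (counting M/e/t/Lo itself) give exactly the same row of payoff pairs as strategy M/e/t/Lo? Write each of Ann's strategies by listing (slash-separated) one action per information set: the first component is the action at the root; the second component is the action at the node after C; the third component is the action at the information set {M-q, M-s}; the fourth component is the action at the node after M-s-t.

Row for M/e/t/Lo (columns q, s): (2,3) (2,2).
Under M/e/t/Lo, Ann's choice at the node after C can never be reached regardless of what Bo does, so varying those choices leaves every outcome unchanged.
Holding the reachable choices fixed and varying the unreachable one freely already gives 2 equivalent strategies.
No other strategy reproduces this row, so those 2 are the full class: M/d/t/Lo, M/e/t/Lo.

2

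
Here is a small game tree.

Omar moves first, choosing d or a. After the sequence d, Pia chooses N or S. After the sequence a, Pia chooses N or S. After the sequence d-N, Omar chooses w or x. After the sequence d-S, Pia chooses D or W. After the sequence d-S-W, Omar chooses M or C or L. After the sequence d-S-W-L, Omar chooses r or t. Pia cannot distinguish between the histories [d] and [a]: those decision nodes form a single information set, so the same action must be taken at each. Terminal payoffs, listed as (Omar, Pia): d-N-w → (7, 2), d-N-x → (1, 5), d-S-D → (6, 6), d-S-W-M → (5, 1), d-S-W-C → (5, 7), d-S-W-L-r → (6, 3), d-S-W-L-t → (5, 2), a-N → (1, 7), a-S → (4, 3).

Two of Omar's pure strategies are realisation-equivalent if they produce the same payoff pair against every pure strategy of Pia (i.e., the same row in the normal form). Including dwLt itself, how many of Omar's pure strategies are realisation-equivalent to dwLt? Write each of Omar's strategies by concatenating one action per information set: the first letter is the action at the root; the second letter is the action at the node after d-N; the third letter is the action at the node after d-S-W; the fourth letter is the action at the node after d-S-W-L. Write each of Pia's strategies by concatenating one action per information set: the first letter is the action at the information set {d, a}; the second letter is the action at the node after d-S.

Row for dwLt (columns ND, NW, SD, SW): (7,2) (7,2) (6,6) (5,2).
Every one of Omar's information sets is on the play path for some reply by Pia when Omar follows dwLt.
Changing the action at any of them therefore changes at least one column, so only dwLt itself gives this row.

1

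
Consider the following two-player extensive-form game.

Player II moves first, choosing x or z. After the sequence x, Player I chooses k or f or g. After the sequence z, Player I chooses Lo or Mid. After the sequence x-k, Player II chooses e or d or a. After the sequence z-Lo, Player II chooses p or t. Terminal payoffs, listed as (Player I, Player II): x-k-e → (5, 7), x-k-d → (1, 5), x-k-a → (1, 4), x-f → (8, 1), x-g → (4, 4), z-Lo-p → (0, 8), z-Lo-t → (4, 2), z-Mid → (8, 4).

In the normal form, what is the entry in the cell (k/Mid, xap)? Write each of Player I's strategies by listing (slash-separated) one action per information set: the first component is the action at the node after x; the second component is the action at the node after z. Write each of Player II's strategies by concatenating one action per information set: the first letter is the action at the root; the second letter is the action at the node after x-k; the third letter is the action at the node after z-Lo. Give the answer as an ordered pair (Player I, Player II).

Trace the play path from the root:
  Player II plays x
  Player I plays k at [x]
  Player II plays a at [x-k]
→ terminal payoff (1, 4).
(Player I's choice at the node after z is never reached on this path, so it doesn't affect the outcome.)

(1, 4)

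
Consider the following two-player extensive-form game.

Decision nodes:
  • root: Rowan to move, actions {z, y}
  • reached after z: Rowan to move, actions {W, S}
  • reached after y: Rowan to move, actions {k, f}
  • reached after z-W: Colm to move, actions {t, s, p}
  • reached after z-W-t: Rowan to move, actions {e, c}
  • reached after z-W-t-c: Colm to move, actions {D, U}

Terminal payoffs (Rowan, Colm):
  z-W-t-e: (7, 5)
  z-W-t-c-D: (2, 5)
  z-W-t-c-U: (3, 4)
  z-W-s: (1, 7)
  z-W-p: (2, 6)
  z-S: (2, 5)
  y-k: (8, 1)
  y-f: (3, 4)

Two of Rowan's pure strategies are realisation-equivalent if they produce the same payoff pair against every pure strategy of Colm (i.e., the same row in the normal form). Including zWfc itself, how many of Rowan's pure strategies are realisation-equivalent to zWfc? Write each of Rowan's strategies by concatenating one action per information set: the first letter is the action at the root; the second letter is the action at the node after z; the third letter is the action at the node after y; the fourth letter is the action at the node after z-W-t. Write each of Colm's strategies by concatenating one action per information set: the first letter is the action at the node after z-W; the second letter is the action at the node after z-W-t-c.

Row for zWfc (columns tD, tU, sD, sU, pD, pU): (2,5) (3,4) (1,7) (1,7) (2,6) (2,6).
Under zWfc, Rowan's choice at the node after y can never be reached regardless of what Colm does, so varying those choices leaves every outcome unchanged.
Holding the reachable choices fixed and varying the unreachable one freely already gives 2 equivalent strategies.
No other strategy reproduces this row, so those 2 are the full class: zWkc, zWfc.

2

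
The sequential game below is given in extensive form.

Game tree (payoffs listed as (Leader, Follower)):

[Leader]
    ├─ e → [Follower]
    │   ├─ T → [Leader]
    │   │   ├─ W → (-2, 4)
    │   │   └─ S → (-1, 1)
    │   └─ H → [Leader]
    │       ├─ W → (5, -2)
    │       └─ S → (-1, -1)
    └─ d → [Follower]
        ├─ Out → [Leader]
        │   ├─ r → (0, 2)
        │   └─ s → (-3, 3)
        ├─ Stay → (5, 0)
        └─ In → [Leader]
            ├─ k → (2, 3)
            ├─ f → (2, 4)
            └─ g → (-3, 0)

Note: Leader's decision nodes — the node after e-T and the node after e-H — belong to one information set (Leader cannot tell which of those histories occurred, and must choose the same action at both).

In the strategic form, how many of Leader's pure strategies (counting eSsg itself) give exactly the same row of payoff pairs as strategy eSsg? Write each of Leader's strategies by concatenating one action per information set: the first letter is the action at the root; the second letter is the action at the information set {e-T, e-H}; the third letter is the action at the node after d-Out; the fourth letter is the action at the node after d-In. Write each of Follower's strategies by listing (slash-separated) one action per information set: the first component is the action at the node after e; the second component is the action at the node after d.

6

Row for eSsg (columns T/Out, T/Stay, T/In, H/Out, H/Stay, H/In): (-1,1) (-1,1) (-1,1) (-1,-1) (-1,-1) (-1,-1).
Under eSsg, Leader's choice at the node after d-Out and at the node after d-In can never be reached regardless of what Follower does, so varying those choices leaves every outcome unchanged.
Holding the reachable choices fixed and varying the unreachable ones freely already gives 2 × 3 = 6 equivalent strategies.
No other strategy reproduces this row, so those 6 are the full class: eSrk, eSrf, eSrg, eSsk, eSsf, eSsg.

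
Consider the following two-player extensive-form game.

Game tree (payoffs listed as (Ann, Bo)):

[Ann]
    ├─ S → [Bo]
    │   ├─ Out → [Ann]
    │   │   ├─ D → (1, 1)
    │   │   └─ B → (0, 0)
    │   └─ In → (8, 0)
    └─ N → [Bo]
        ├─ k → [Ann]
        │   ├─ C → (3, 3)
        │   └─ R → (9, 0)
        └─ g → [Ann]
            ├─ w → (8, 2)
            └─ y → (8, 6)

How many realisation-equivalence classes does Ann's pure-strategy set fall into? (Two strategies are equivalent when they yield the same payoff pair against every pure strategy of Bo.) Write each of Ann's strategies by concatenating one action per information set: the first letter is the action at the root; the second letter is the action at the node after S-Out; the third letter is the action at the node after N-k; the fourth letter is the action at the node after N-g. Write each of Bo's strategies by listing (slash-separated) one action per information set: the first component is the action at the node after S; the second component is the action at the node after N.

Ann has 16 pure strategies: SDCw, SDCy, SDRw, SDRy, SBCw, SBCy, SBRw, SBRy, NDCw, NDCy, NDRw, NDRy, NBCw, NBCy, NBRw, NBRy. Columns: Out/k, Out/g, In/k, In/g.
{SDCw, SDCy, SDRw, SDRy} → row (1,1) (1,1) (8,0) (8,0)
{SBCw, SBCy, SBRw, SBRy} → row (0,0) (0,0) (8,0) (8,0)
{NDCw, NBCw} → row (3,3) (8,2) (3,3) (8,2)
{NDCy, NBCy} → row (3,3) (8,6) (3,3) (8,6)
{NDRw, NBRw} → row (9,0) (8,2) (9,0) (8,2)
{NDRy, NBRy} → row (9,0) (8,6) (9,0) (8,6)
That's 6 distinct rows out of 16 strategies.

6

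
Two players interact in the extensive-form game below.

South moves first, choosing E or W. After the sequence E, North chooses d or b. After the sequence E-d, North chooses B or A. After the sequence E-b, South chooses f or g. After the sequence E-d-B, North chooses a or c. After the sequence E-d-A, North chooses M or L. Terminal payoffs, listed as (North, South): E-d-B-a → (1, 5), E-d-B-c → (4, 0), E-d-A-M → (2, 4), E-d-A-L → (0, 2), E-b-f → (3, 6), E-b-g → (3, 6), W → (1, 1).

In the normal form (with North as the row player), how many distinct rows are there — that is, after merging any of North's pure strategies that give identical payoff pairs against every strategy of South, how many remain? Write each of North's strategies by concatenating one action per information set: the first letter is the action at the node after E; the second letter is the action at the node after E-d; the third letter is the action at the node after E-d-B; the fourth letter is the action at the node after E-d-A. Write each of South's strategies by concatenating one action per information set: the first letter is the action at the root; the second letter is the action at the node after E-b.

5

North has 16 pure strategies: dBaM, dBaL, dBcM, dBcL, dAaM, dAaL, dAcM, dAcL, bBaM, bBaL, bBcM, bBcL, bAaM, bAaL, bAcM, bAcL. Columns: Ef, Eg, Wf, Wg.
{dBaM, dBaL} → row (1,5) (1,5) (1,1) (1,1)
{dBcM, dBcL} → row (4,0) (4,0) (1,1) (1,1)
{dAaM, dAcM} → row (2,4) (2,4) (1,1) (1,1)
{dAaL, dAcL} → row (0,2) (0,2) (1,1) (1,1)
{bBaM, bBaL, bBcM, bBcL, bAaM, bAaL, bAcM, bAcL} → row (3,6) (3,6) (1,1) (1,1)
That's 5 distinct rows out of 16 strategies.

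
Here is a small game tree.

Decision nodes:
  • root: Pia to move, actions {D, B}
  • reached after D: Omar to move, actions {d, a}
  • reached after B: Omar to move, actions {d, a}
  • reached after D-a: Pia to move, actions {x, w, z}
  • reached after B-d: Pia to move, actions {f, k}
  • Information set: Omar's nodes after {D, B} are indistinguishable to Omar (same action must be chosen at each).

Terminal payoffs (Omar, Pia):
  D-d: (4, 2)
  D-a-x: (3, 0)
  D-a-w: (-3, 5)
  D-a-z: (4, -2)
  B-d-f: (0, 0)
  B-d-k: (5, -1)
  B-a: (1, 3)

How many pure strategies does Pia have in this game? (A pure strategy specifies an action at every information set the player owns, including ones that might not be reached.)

12

Pia owns the root with actions {D, B} — two choices.
Pia owns the node after D-a with actions {x, w, z} — three choices.
Pia owns the node after B-d with actions {f, k} — two choices.
A pure strategy fixes one action at each information set independently, so the count is the product 2 × 3 × 2 = 12.
(For reference, Omar has 2 pure strategies, giving a 12×2 normal-form matrix.)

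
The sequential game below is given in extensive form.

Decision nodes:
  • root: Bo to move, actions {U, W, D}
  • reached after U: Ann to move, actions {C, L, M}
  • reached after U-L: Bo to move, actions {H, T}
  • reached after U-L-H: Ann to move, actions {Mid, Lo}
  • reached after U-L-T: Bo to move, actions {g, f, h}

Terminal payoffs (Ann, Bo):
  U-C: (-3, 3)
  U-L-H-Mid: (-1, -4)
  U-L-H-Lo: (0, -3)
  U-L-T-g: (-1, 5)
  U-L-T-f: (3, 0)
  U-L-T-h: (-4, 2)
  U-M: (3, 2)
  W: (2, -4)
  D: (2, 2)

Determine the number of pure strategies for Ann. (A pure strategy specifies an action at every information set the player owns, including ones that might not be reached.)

6

Ann owns the node after U with actions {C, L, M} — three choices.
Ann owns the node after U-L-H with actions {Mid, Lo} — two choices.
A pure strategy fixes one action at each information set independently, so the count is the product 3 × 2 = 6.
(For reference, Bo has 18 pure strategies, giving a 6×18 normal-form matrix.)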